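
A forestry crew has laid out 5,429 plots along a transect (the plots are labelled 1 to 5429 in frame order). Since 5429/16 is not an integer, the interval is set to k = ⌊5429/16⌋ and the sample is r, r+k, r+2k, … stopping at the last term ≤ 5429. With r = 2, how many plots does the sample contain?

k = ⌊5429/16⌋ = 339
Achieved size = ⌊(5429 − 2)/339⌋ + 1 = ⌊5427/339⌋ + 1 = 16 + 1 = 17
(last selection: 2 + 16×339 = 5426 ≤ 5429; next would be 5765 > 5429)

17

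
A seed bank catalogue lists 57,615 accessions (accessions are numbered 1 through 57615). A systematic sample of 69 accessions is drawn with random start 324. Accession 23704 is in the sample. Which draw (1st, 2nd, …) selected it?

29

k = 57615/69 = 835
position = (23704 − 324)/835 + 1 = 23380/835 + 1 = 28 + 1 = 29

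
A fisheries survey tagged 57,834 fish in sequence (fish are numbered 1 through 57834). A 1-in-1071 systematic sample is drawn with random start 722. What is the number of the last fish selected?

57485

k = 1071
54th selection = r + (54−1)·k = 722 + 53×1071 = 722 + 56763 = 57485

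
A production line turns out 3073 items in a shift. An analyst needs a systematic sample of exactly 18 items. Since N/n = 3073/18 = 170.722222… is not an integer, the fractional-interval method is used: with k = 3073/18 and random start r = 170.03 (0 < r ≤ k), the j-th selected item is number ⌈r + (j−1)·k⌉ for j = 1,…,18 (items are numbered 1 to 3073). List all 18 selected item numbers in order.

j=1: r + 0k = 170.03 → ⌈·⌉ = 171
j=2: r + 1k = 340.752222… → ⌈·⌉ = 341
j=3: r + 2k = 511.474444… → ⌈·⌉ = 512
j=4: r + 3k = 682.196666… → ⌈·⌉ = 683
j=5: r + 4k = 852.918888… → ⌈·⌉ = 853
j=6: r + 5k = 1023.641111… → ⌈·⌉ = 1024
j=7: r + 6k = 1194.363333… → ⌈·⌉ = 1195
j=8: r + 7k = 1365.085555… → ⌈·⌉ = 1366
j=9: r + 8k = 1535.807777… → ⌈·⌉ = 1536
j=10: r + 9k = 1706.53 → ⌈·⌉ = 1707
j=11: r + 10k = 1877.252222… → ⌈·⌉ = 1878
j=12: r + 11k = 2047.974444… → ⌈·⌉ = 2048
j=13: r + 12k = 2218.696666… → ⌈·⌉ = 2219
j=14: r + 13k = 2389.418888… → ⌈·⌉ = 2390
j=15: r + 14k = 2560.141111… → ⌈·⌉ = 2561
j=16: r + 15k = 2730.863333… → ⌈·⌉ = 2731
j=17: r + 16k = 2901.585555… → ⌈·⌉ = 2902
j=18: r + 17k = 3072.307777… → ⌈·⌉ = 3073

171, 341, 512, 683, 853, 1024, 1195, 1366, 1536, 1707, 1878, 2048, 2219, 2390, 2561, 2731, 2902, 3073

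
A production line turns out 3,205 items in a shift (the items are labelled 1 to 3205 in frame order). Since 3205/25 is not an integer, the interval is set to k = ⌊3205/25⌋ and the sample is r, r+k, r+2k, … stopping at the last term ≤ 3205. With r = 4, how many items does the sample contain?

26

k = ⌊3205/25⌋ = 128
Achieved size = ⌊(3205 − 4)/128⌋ + 1 = ⌊3201/128⌋ + 1 = 25 + 1 = 26
(last selection: 4 + 25×128 = 3204 ≤ 3205; next would be 3332 > 3205)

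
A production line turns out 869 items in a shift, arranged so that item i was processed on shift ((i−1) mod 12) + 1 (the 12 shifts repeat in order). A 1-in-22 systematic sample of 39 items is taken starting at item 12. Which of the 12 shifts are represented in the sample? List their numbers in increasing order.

Consecutive selections differ by k = 22, so their shift numbers differ by 22 mod 12 = 10.
gcd(22, 12) = 2, so the sample visits 12/2 = 6 distinct residues mod 12.
Start 12 is shift 12; the shifts hit are 2, 4, 6, 8, 10, 12.

2, 4, 6, 8, 10, 12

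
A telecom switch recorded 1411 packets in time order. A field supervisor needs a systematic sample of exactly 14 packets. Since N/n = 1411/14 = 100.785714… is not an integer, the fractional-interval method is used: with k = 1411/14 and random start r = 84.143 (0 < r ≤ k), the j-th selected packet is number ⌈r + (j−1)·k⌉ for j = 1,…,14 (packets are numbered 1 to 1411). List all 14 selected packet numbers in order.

85, 185, 286, 387, 488, 589, 689, 790, 891, 992, 1093, 1193, 1294, 1395

j=1: r + 0k = 84.143 → ⌈·⌉ = 85
j=2: r + 1k = 184.928714… → ⌈·⌉ = 185
j=3: r + 2k = 285.714428… → ⌈·⌉ = 286
j=4: r + 3k = 386.500142… → ⌈·⌉ = 387
j=5: r + 4k = 487.285857… → ⌈·⌉ = 488
j=6: r + 5k = 588.071571… → ⌈·⌉ = 589
j=7: r + 6k = 688.857285… → ⌈·⌉ = 689
j=8: r + 7k = 789.643 → ⌈·⌉ = 790
j=9: r + 8k = 890.428714… → ⌈·⌉ = 891
j=10: r + 9k = 991.214428… → ⌈·⌉ = 992
j=11: r + 10k = 1092.000142… → ⌈·⌉ = 1093
j=12: r + 11k = 1192.785857… → ⌈·⌉ = 1193
j=13: r + 12k = 1293.571571… → ⌈·⌉ = 1294
j=14: r + 13k = 1394.357285… → ⌈·⌉ = 1395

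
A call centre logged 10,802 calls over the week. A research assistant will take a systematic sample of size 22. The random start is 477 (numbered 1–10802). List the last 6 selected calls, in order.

k = N/n = 10802/22 = 491
17th selection = 477 + 16×491 = 8333
18th: 8333 + 491 = 8824
19th: 8824 + 491 = 9315
20th: 9315 + 491 = 9806
21st: 9806 + 491 = 10297
22nd: 10297 + 491 = 10788

8333, 8824, 9315, 9806, 10297, 10788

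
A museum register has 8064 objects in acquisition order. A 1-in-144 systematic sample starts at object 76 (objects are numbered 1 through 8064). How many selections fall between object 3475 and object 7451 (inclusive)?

28

k = 144
First selection ≥ 3475: 76 + ⌈(3475−76)/144⌉·144 = 76 + 24×144 = 3532
Last selection ≤ 7451: 76 + ⌊(7451−76)/144⌋·144 = 76 + 51×144 = 7420
Count = 51 − 24 + 1 = 28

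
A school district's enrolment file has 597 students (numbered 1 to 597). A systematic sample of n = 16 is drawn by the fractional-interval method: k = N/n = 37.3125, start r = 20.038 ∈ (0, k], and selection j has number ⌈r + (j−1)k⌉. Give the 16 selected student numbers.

j=1: r + 0k = 20.038 → ⌈·⌉ = 21
j=2: r + 1k = 57.3505 → ⌈·⌉ = 58
j=3: r + 2k = 94.663 → ⌈·⌉ = 95
j=4: r + 3k = 131.9755 → ⌈·⌉ = 132
j=5: r + 4k = 169.288 → ⌈·⌉ = 170
j=6: r + 5k = 206.6005 → ⌈·⌉ = 207
j=7: r + 6k = 243.913 → ⌈·⌉ = 244
j=8: r + 7k = 281.2255 → ⌈·⌉ = 282
j=9: r + 8k = 318.538 → ⌈·⌉ = 319
j=10: r + 9k = 355.8505 → ⌈·⌉ = 356
j=11: r + 10k = 393.163 → ⌈·⌉ = 394
j=12: r + 11k = 430.4755 → ⌈·⌉ = 431
j=13: r + 12k = 467.788 → ⌈·⌉ = 468
j=14: r + 13k = 505.1005 → ⌈·⌉ = 506
j=15: r + 14k = 542.413 → ⌈·⌉ = 543
j=16: r + 15k = 579.7255 → ⌈·⌉ = 580

21, 58, 95, 132, 170, 207, 244, 282, 319, 356, 394, 431, 468, 506, 543, 580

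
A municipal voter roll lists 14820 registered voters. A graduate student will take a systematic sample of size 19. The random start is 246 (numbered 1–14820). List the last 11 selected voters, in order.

6486, 7266, 8046, 8826, 9606, 10386, 11166, 11946, 12726, 13506, 14286

k = N/n = 14820/19 = 780
9th selection = 246 + 8×780 = 6486
10th: 6486 + 780 = 7266
11th: 7266 + 780 = 8046
12th: 8046 + 780 = 8826
13th: 8826 + 780 = 9606
14th: 9606 + 780 = 10386
15th: 10386 + 780 = 11166
16th: 11166 + 780 = 11946
17th: 11946 + 780 = 12726
18th: 12726 + 780 = 13506
19th: 13506 + 780 = 14286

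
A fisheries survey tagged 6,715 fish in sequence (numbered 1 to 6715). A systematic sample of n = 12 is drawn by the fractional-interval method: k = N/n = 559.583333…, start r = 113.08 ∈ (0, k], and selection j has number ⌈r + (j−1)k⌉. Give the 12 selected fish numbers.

j=1: r + 0k = 113.08 → ⌈·⌉ = 114
j=2: r + 1k = 672.663333… → ⌈·⌉ = 673
j=3: r + 2k = 1232.246666… → ⌈·⌉ = 1233
j=4: r + 3k = 1791.83 → ⌈·⌉ = 1792
j=5: r + 4k = 2351.413333… → ⌈·⌉ = 2352
j=6: r + 5k = 2910.996666… → ⌈·⌉ = 2911
j=7: r + 6k = 3470.58 → ⌈·⌉ = 3471
j=8: r + 7k = 4030.163333… → ⌈·⌉ = 4031
j=9: r + 8k = 4589.746666… → ⌈·⌉ = 4590
j=10: r + 9k = 5149.33 → ⌈·⌉ = 5150
j=11: r + 10k = 5708.913333… → ⌈·⌉ = 5709
j=12: r + 11k = 6268.496666… → ⌈·⌉ = 6269

114, 673, 1233, 1792, 2352, 2911, 3471, 4031, 4590, 5150, 5709, 6269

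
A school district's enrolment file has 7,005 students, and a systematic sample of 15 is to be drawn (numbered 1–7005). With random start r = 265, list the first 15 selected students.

k = N/n = 7005/15 = 467
student 1: 265
student 2: 265 + 467 = 732
student 3: 732 + 467 = 1199
student 4: 1199 + 467 = 1666
student 5: 1666 + 467 = 2133
student 6: 2133 + 467 = 2600
student 7: 2600 + 467 = 3067
student 8: 3067 + 467 = 3534
student 9: 3534 + 467 = 4001
student 10: 4001 + 467 = 4468
student 11: 4468 + 467 = 4935
student 12: 4935 + 467 = 5402
student 13: 5402 + 467 = 5869
student 14: 5869 + 467 = 6336
student 15: 6336 + 467 = 6803

265, 732, 1199, 1666, 2133, 2600, 3067, 3534, 4001, 4468, 4935, 5402, 5869, 6336, 6803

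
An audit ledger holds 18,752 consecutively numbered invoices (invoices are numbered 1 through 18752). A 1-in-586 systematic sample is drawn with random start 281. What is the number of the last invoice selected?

k = 586
32nd selection = r + (32−1)·k = 281 + 31×586 = 281 + 18166 = 18447

18447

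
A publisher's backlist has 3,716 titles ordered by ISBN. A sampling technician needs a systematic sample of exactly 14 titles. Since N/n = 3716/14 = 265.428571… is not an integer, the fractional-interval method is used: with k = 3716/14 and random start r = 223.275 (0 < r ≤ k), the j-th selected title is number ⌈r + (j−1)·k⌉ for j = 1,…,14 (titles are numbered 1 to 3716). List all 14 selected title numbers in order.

j=1: r + 0k = 223.275 → ⌈·⌉ = 224
j=2: r + 1k = 488.703571… → ⌈·⌉ = 489
j=3: r + 2k = 754.132142… → ⌈·⌉ = 755
j=4: r + 3k = 1019.560714… → ⌈·⌉ = 1020
j=5: r + 4k = 1284.989285… → ⌈·⌉ = 1285
j=6: r + 5k = 1550.417857… → ⌈·⌉ = 1551
j=7: r + 6k = 1815.846428… → ⌈·⌉ = 1816
j=8: r + 7k = 2081.275 → ⌈·⌉ = 2082
j=9: r + 8k = 2346.703571… → ⌈·⌉ = 2347
j=10: r + 9k = 2612.132142… → ⌈·⌉ = 2613
j=11: r + 10k = 2877.560714… → ⌈·⌉ = 2878
j=12: r + 11k = 3142.989285… → ⌈·⌉ = 3143
j=13: r + 12k = 3408.417857… → ⌈·⌉ = 3409
j=14: r + 13k = 3673.846428… → ⌈·⌉ = 3674

224, 489, 755, 1020, 1285, 1551, 1816, 2082, 2347, 2613, 2878, 3143, 3409, 3674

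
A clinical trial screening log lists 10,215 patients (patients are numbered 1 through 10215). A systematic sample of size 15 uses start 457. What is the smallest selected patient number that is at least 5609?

k = 10215/15 = 681
Steps past start: ⌈(5609 − 457)/681⌉ = ⌈5152/681⌉ = 8
Selected patient: 457 + 8×681 = 5905

5905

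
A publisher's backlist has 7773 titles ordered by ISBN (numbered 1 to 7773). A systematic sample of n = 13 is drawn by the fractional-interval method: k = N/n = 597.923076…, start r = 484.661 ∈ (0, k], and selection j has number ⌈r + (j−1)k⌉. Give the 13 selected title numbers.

485, 1083, 1681, 2279, 2877, 3475, 4073, 4671, 5269, 5866, 6464, 7062, 7660

j=1: r + 0k = 484.661 → ⌈·⌉ = 485
j=2: r + 1k = 1082.584076… → ⌈·⌉ = 1083
j=3: r + 2k = 1680.507153… → ⌈·⌉ = 1681
j=4: r + 3k = 2278.430230… → ⌈·⌉ = 2279
j=5: r + 4k = 2876.353307… → ⌈·⌉ = 2877
j=6: r + 5k = 3474.276384… → ⌈·⌉ = 3475
j=7: r + 6k = 4072.199461… → ⌈·⌉ = 4073
j=8: r + 7k = 4670.122538… → ⌈·⌉ = 4671
j=9: r + 8k = 5268.045615… → ⌈·⌉ = 5269
j=10: r + 9k = 5865.968692… → ⌈·⌉ = 5866
j=11: r + 10k = 6463.891769… → ⌈·⌉ = 6464
j=12: r + 11k = 7061.814846… → ⌈·⌉ = 7062
j=13: r + 12k = 7659.737923… → ⌈·⌉ = 7660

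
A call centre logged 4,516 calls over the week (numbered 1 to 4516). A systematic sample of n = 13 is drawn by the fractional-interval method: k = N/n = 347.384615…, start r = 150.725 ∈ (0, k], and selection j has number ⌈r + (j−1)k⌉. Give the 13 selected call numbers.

j=1: r + 0k = 150.725 → ⌈·⌉ = 151
j=2: r + 1k = 498.109615… → ⌈·⌉ = 499
j=3: r + 2k = 845.494230… → ⌈·⌉ = 846
j=4: r + 3k = 1192.878846… → ⌈·⌉ = 1193
j=5: r + 4k = 1540.263461… → ⌈·⌉ = 1541
j=6: r + 5k = 1887.648076… → ⌈·⌉ = 1888
j=7: r + 6k = 2235.032692… → ⌈·⌉ = 2236
j=8: r + 7k = 2582.417307… → ⌈·⌉ = 2583
j=9: r + 8k = 2929.801923… → ⌈·⌉ = 2930
j=10: r + 9k = 3277.186538… → ⌈·⌉ = 3278
j=11: r + 10k = 3624.571153… → ⌈·⌉ = 3625
j=12: r + 11k = 3971.955769… → ⌈·⌉ = 3972
j=13: r + 12k = 4319.340384… → ⌈·⌉ = 4320

151, 499, 846, 1193, 1541, 1888, 2236, 2583, 2930, 3278, 3625, 3972, 4320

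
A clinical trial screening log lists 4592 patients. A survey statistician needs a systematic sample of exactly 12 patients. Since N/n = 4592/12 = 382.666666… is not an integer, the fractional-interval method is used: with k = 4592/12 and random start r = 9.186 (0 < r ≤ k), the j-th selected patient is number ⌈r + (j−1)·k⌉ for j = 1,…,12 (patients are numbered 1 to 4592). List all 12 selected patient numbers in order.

j=1: r + 0k = 9.186 → ⌈·⌉ = 10
j=2: r + 1k = 391.852666… → ⌈·⌉ = 392
j=3: r + 2k = 774.519333… → ⌈·⌉ = 775
j=4: r + 3k = 1157.186 → ⌈·⌉ = 1158
j=5: r + 4k = 1539.852666… → ⌈·⌉ = 1540
j=6: r + 5k = 1922.519333… → ⌈·⌉ = 1923
j=7: r + 6k = 2305.186 → ⌈·⌉ = 2306
j=8: r + 7k = 2687.852666… → ⌈·⌉ = 2688
j=9: r + 8k = 3070.519333… → ⌈·⌉ = 3071
j=10: r + 9k = 3453.186 → ⌈·⌉ = 3454
j=11: r + 10k = 3835.852666… → ⌈·⌉ = 3836
j=12: r + 11k = 4218.519333… → ⌈·⌉ = 4219

10, 392, 775, 1158, 1540, 1923, 2306, 2688, 3071, 3454, 3836, 4219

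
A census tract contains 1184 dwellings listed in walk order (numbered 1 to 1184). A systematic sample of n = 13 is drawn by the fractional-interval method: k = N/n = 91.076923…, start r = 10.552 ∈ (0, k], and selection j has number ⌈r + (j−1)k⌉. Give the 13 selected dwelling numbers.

j=1: r + 0k = 10.552 → ⌈·⌉ = 11
j=2: r + 1k = 101.628923… → ⌈·⌉ = 102
j=3: r + 2k = 192.705846… → ⌈·⌉ = 193
j=4: r + 3k = 283.782769… → ⌈·⌉ = 284
j=5: r + 4k = 374.859692… → ⌈·⌉ = 375
j=6: r + 5k = 465.936615… → ⌈·⌉ = 466
j=7: r + 6k = 557.013538… → ⌈·⌉ = 558
j=8: r + 7k = 648.090461… → ⌈·⌉ = 649
j=9: r + 8k = 739.167384… → ⌈·⌉ = 740
j=10: r + 9k = 830.244307… → ⌈·⌉ = 831
j=11: r + 10k = 921.321230… → ⌈·⌉ = 922
j=12: r + 11k = 1012.398153… → ⌈·⌉ = 1013
j=13: r + 12k = 1103.475076… → ⌈·⌉ = 1104

11, 102, 193, 284, 375, 466, 558, 649, 740, 831, 922, 1013, 1104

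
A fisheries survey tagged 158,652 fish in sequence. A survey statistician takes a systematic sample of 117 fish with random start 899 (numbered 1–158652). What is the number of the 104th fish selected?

k = 158652/117 = 1356
104th selection = r + (104−1)·k = 899 + 103×1356 = 899 + 139668 = 140567

140567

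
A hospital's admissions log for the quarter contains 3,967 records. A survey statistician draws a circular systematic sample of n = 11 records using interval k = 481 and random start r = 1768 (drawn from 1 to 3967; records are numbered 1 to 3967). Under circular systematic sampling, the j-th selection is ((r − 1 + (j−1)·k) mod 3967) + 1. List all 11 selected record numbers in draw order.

1768, 2249, 2730, 3211, 3692, 206, 687, 1168, 1649, 2130, 2611

Selection 1: 1768
Selection 2: 1768 + 481 = 2249
Selection 3: 2249 + 481 = 2730
Selection 4: 2730 + 481 = 3211
Selection 5: 3211 + 481 = 3692
Selection 6: 3692 + 481 = 4173 → 4173 − 3967 = 206
Selection 7: 206 + 481 = 687
Selection 8: 687 + 481 = 1168
Selection 9: 1168 + 481 = 1649
Selection 10: 1649 + 481 = 2130
Selection 11: 2130 + 481 = 2611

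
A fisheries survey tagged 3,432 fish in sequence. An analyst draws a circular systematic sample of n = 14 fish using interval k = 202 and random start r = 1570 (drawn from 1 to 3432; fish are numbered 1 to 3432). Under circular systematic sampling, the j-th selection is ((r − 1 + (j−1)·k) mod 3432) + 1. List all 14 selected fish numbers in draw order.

Selection 1: 1570
Selection 2: 1570 + 202 = 1772
Selection 3: 1772 + 202 = 1974
Selection 4: 1974 + 202 = 2176
Selection 5: 2176 + 202 = 2378
Selection 6: 2378 + 202 = 2580
Selection 7: 2580 + 202 = 2782
Selection 8: 2782 + 202 = 2984
Selection 9: 2984 + 202 = 3186
Selection 10: 3186 + 202 = 3388
Selection 11: 3388 + 202 = 3590 → 3590 − 3432 = 158
Selection 12: 158 + 202 = 360
Selection 13: 360 + 202 = 562
Selection 14: 562 + 202 = 764

1570, 1772, 1974, 2176, 2378, 2580, 2782, 2984, 3186, 3388, 158, 360, 562, 764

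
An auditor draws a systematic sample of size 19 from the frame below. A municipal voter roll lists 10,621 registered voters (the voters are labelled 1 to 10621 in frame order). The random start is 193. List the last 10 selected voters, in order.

k = N/n = 10621/19 = 559
10th selection = 193 + 9×559 = 5224
11th: 5224 + 559 = 5783
12th: 5783 + 559 = 6342
13th: 6342 + 559 = 6901
14th: 6901 + 559 = 7460
15th: 7460 + 559 = 8019
16th: 8019 + 559 = 8578
17th: 8578 + 559 = 9137
18th: 9137 + 559 = 9696
19th: 9696 + 559 = 10255

5224, 5783, 6342, 6901, 7460, 8019, 8578, 9137, 9696, 10255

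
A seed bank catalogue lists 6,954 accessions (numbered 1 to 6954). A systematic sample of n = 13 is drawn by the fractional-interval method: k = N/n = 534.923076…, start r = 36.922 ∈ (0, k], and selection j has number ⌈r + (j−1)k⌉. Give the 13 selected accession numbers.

j=1: r + 0k = 36.922 → ⌈·⌉ = 37
j=2: r + 1k = 571.845076… → ⌈·⌉ = 572
j=3: r + 2k = 1106.768153… → ⌈·⌉ = 1107
j=4: r + 3k = 1641.691230… → ⌈·⌉ = 1642
j=5: r + 4k = 2176.614307… → ⌈·⌉ = 2177
j=6: r + 5k = 2711.537384… → ⌈·⌉ = 2712
j=7: r + 6k = 3246.460461… → ⌈·⌉ = 3247
j=8: r + 7k = 3781.383538… → ⌈·⌉ = 3782
j=9: r + 8k = 4316.306615… → ⌈·⌉ = 4317
j=10: r + 9k = 4851.229692… → ⌈·⌉ = 4852
j=11: r + 10k = 5386.152769… → ⌈·⌉ = 5387
j=12: r + 11k = 5921.075846… → ⌈·⌉ = 5922
j=13: r + 12k = 6455.998923… → ⌈·⌉ = 6456

37, 572, 1107, 1642, 2177, 2712, 3247, 3782, 4317, 4852, 5387, 5922, 6456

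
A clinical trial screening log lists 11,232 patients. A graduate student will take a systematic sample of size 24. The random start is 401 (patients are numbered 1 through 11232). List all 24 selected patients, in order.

k = N/n = 11232/24 = 468
patient 1: 401
patient 2: 401 + 468 = 869
patient 3: 869 + 468 = 1337
patient 4: 1337 + 468 = 1805
patient 5: 1805 + 468 = 2273
patient 6: 2273 + 468 = 2741
patient 7: 2741 + 468 = 3209
patient 8: 3209 + 468 = 3677
patient 9: 3677 + 468 = 4145
patient 10: 4145 + 468 = 4613
patient 11: 4613 + 468 = 5081
patient 12: 5081 + 468 = 5549
patient 13: 5549 + 468 = 6017
patient 14: 6017 + 468 = 6485
patient 15: 6485 + 468 = 6953
patient 16: 6953 + 468 = 7421
patient 17: 7421 + 468 = 7889
patient 18: 7889 + 468 = 8357
patient 19: 8357 + 468 = 8825
patient 20: 8825 + 468 = 9293
patient 21: 9293 + 468 = 9761
patient 22: 9761 + 468 = 10229
patient 23: 10229 + 468 = 10697
patient 24: 10697 + 468 = 11165

401, 869, 1337, 1805, 2273, 2741, 3209, 3677, 4145, 4613, 5081, 5549, 6017, 6485, 6953, 7421, 7889, 8357, 8825, 9293, 9761, 10229, 10697, 11165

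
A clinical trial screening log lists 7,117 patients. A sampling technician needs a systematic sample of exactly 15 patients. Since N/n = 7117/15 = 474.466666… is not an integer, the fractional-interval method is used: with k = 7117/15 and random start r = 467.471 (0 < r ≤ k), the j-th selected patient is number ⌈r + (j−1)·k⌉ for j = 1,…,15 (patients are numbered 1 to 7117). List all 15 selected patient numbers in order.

468, 942, 1417, 1891, 2366, 2840, 3315, 3789, 4264, 4738, 5213, 5687, 6162, 6636, 7111

j=1: r + 0k = 467.471 → ⌈·⌉ = 468
j=2: r + 1k = 941.937666… → ⌈·⌉ = 942
j=3: r + 2k = 1416.404333… → ⌈·⌉ = 1417
j=4: r + 3k = 1890.871 → ⌈·⌉ = 1891
j=5: r + 4k = 2365.337666… → ⌈·⌉ = 2366
j=6: r + 5k = 2839.804333… → ⌈·⌉ = 2840
j=7: r + 6k = 3314.271 → ⌈·⌉ = 3315
j=8: r + 7k = 3788.737666… → ⌈·⌉ = 3789
j=9: r + 8k = 4263.204333… → ⌈·⌉ = 4264
j=10: r + 9k = 4737.671 → ⌈·⌉ = 4738
j=11: r + 10k = 5212.137666… → ⌈·⌉ = 5213
j=12: r + 11k = 5686.604333… → ⌈·⌉ = 5687
j=13: r + 12k = 6161.071 → ⌈·⌉ = 6162
j=14: r + 13k = 6635.537666… → ⌈·⌉ = 6636
j=15: r + 14k = 7110.004333… → ⌈·⌉ = 7111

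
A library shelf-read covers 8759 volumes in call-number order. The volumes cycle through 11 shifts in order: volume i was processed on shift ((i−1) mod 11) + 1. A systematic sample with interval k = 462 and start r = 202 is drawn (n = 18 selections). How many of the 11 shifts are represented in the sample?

Consecutive selections differ by k = 462, so their shift numbers differ by 462 mod 11 = 0.
gcd(462, 11) = 11, so the sample visits 11/11 = 1 distinct residues mod 11.
Start 202 is shift 4; the shifts hit are 4.

1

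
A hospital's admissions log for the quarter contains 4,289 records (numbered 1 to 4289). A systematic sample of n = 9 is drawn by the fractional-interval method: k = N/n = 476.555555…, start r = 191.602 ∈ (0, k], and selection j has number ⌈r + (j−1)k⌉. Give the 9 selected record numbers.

192, 669, 1145, 1622, 2098, 2575, 3051, 3528, 4005

j=1: r + 0k = 191.602 → ⌈·⌉ = 192
j=2: r + 1k = 668.157555… → ⌈·⌉ = 669
j=3: r + 2k = 1144.713111… → ⌈·⌉ = 1145
j=4: r + 3k = 1621.268666… → ⌈·⌉ = 1622
j=5: r + 4k = 2097.824222… → ⌈·⌉ = 2098
j=6: r + 5k = 2574.379777… → ⌈·⌉ = 2575
j=7: r + 6k = 3050.935333… → ⌈·⌉ = 3051
j=8: r + 7k = 3527.490888… → ⌈·⌉ = 3528
j=9: r + 8k = 4004.046444… → ⌈·⌉ = 4005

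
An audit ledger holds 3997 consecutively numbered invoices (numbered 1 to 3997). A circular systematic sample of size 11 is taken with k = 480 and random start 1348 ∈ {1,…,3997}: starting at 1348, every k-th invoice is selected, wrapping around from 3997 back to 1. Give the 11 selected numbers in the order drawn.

Selection 1: 1348
Selection 2: 1348 + 480 = 1828
Selection 3: 1828 + 480 = 2308
Selection 4: 2308 + 480 = 2788
Selection 5: 2788 + 480 = 3268
Selection 6: 3268 + 480 = 3748
Selection 7: 3748 + 480 = 4228 → 4228 − 3997 = 231
Selection 8: 231 + 480 = 711
Selection 9: 711 + 480 = 1191
Selection 10: 1191 + 480 = 1671
Selection 11: 1671 + 480 = 2151

1348, 1828, 2308, 2788, 3268, 3748, 231, 711, 1191, 1671, 2151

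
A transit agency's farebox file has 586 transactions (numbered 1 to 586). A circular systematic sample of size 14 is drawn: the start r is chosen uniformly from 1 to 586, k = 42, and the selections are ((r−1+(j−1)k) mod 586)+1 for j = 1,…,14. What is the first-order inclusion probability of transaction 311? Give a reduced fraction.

For each position j, as r ranges over 1…586 the j-th selection hits every transaction exactly once, so transaction 311 is selected for exactly 14 of the 586 starts.
Inclusion probability = 14/586 = 7/293.

7/293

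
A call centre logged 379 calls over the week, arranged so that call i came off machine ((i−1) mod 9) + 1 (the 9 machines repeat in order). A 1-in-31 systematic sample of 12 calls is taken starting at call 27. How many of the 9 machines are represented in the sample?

9

Consecutive selections differ by k = 31, so their machine numbers differ by 31 mod 9 = 4.
gcd(31, 9) = 1, so the sample visits 9/1 = 9 distinct residues mod 9.
Start 27 is machine 9; the machines hit are 1, 2, 3, 4, 5, 6, 7, 8, 9.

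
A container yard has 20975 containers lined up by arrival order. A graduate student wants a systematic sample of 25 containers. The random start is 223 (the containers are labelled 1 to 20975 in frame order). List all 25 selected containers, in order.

k = N/n = 20975/25 = 839
container 1: 223
container 2: 223 + 839 = 1062
container 3: 1062 + 839 = 1901
container 4: 1901 + 839 = 2740
container 5: 2740 + 839 = 3579
container 6: 3579 + 839 = 4418
container 7: 4418 + 839 = 5257
container 8: 5257 + 839 = 6096
container 9: 6096 + 839 = 6935
container 10: 6935 + 839 = 7774
container 11: 7774 + 839 = 8613
container 12: 8613 + 839 = 9452
container 13: 9452 + 839 = 10291
container 14: 10291 + 839 = 11130
container 15: 11130 + 839 = 11969
container 16: 11969 + 839 = 12808
container 17: 12808 + 839 = 13647
container 18: 13647 + 839 = 14486
container 19: 14486 + 839 = 15325
container 20: 15325 + 839 = 16164
container 21: 16164 + 839 = 17003
container 22: 17003 + 839 = 17842
container 23: 17842 + 839 = 18681
container 24: 18681 + 839 = 19520
container 25: 19520 + 839 = 20359

223, 1062, 1901, 2740, 3579, 4418, 5257, 6096, 6935, 7774, 8613, 9452, 10291, 11130, 11969, 12808, 13647, 14486, 15325, 16164, 17003, 17842, 18681, 19520, 20359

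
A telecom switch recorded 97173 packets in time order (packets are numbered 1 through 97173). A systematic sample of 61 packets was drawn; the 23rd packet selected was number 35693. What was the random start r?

k = 97173/61 = 1593
r = 35693 − (23−1)×1593 = 35693 − 35046 = 647

647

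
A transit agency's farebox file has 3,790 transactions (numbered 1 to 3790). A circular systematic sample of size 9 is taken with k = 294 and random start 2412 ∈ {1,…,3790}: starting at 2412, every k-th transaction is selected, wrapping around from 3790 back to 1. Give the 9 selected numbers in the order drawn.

2412, 2706, 3000, 3294, 3588, 92, 386, 680, 974

Selection 1: 2412
Selection 2: 2412 + 294 = 2706
Selection 3: 2706 + 294 = 3000
Selection 4: 3000 + 294 = 3294
Selection 5: 3294 + 294 = 3588
Selection 6: 3588 + 294 = 3882 → 3882 − 3790 = 92
Selection 7: 92 + 294 = 386
Selection 8: 386 + 294 = 680
Selection 9: 680 + 294 = 974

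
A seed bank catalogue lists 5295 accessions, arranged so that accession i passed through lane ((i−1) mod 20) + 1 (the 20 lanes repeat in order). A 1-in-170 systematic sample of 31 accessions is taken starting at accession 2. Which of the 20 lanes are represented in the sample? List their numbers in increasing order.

Consecutive selections differ by k = 170, so their lane numbers differ by 170 mod 20 = 10.
gcd(170, 20) = 10, so the sample visits 20/10 = 2 distinct residues mod 20.
Start 2 is lane 2; the lanes hit are 2, 12.

2, 12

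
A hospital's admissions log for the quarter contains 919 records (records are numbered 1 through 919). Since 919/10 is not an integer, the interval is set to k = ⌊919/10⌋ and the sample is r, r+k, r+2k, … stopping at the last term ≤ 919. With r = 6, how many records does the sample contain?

k = ⌊919/10⌋ = 91
Achieved size = ⌊(919 − 6)/91⌋ + 1 = ⌊913/91⌋ + 1 = 10 + 1 = 11
(last selection: 6 + 10×91 = 916 ≤ 919; next would be 1007 > 919)

11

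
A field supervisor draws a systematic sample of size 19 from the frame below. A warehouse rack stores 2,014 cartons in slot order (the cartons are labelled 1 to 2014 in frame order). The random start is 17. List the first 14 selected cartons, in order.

17, 123, 229, 335, 441, 547, 653, 759, 865, 971, 1077, 1183, 1289, 1395

k = N/n = 2014/19 = 106
carton 1: 17
carton 2: 17 + 106 = 123
carton 3: 123 + 106 = 229
carton 4: 229 + 106 = 335
carton 5: 335 + 106 = 441
carton 6: 441 + 106 = 547
carton 7: 547 + 106 = 653
carton 8: 653 + 106 = 759
carton 9: 759 + 106 = 865
carton 10: 865 + 106 = 971
carton 11: 971 + 106 = 1077
carton 12: 1077 + 106 = 1183
carton 13: 1183 + 106 = 1289
carton 14: 1289 + 106 = 1395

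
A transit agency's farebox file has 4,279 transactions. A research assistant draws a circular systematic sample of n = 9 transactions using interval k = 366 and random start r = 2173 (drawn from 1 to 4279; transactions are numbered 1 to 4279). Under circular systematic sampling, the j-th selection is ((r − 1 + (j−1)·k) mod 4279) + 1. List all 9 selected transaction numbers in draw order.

2173, 2539, 2905, 3271, 3637, 4003, 90, 456, 822

Selection 1: 2173
Selection 2: 2173 + 366 = 2539
Selection 3: 2539 + 366 = 2905
Selection 4: 2905 + 366 = 3271
Selection 5: 3271 + 366 = 3637
Selection 6: 3637 + 366 = 4003
Selection 7: 4003 + 366 = 4369 → 4369 − 4279 = 90
Selection 8: 90 + 366 = 456
Selection 9: 456 + 366 = 822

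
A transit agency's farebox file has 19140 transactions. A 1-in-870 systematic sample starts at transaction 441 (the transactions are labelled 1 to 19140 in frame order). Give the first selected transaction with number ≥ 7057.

k = 870
Steps past start: ⌈(7057 − 441)/870⌉ = ⌈6616/870⌉ = 8
Selected transaction: 441 + 8×870 = 7401

7401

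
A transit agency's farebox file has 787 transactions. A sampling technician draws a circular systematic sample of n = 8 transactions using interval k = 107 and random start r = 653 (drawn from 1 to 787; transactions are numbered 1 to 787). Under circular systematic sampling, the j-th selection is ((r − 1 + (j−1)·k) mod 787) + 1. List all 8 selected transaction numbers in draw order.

Selection 1: 653
Selection 2: 653 + 107 = 760
Selection 3: 760 + 107 = 867 → 867 − 787 = 80
Selection 4: 80 + 107 = 187
Selection 5: 187 + 107 = 294
Selection 6: 294 + 107 = 401
Selection 7: 401 + 107 = 508
Selection 8: 508 + 107 = 615

653, 760, 80, 187, 294, 401, 508, 615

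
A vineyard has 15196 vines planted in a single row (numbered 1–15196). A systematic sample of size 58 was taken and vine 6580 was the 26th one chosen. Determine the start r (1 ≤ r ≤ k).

30

k = 15196/58 = 262
r = 6580 − (26−1)×262 = 6580 − 6550 = 30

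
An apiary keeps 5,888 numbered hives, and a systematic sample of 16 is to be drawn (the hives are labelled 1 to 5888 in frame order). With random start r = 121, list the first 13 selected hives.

121, 489, 857, 1225, 1593, 1961, 2329, 2697, 3065, 3433, 3801, 4169, 4537

k = N/n = 5888/16 = 368
hive 1: 121
hive 2: 121 + 368 = 489
hive 3: 489 + 368 = 857
hive 4: 857 + 368 = 1225
hive 5: 1225 + 368 = 1593
hive 6: 1593 + 368 = 1961
hive 7: 1961 + 368 = 2329
hive 8: 2329 + 368 = 2697
hive 9: 2697 + 368 = 3065
hive 10: 3065 + 368 = 3433
hive 11: 3433 + 368 = 3801
hive 12: 3801 + 368 = 4169
hive 13: 4169 + 368 = 4537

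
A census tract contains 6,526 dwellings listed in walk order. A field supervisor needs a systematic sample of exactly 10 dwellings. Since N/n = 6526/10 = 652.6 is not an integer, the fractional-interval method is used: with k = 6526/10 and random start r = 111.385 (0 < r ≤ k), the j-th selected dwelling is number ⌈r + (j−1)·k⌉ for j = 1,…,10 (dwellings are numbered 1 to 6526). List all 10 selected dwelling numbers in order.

j=1: r + 0k = 111.385 → ⌈·⌉ = 112
j=2: r + 1k = 763.985 → ⌈·⌉ = 764
j=3: r + 2k = 1416.585 → ⌈·⌉ = 1417
j=4: r + 3k = 2069.185 → ⌈·⌉ = 2070
j=5: r + 4k = 2721.785 → ⌈·⌉ = 2722
j=6: r + 5k = 3374.385 → ⌈·⌉ = 3375
j=7: r + 6k = 4026.985 → ⌈·⌉ = 4027
j=8: r + 7k = 4679.585 → ⌈·⌉ = 4680
j=9: r + 8k = 5332.185 → ⌈·⌉ = 5333
j=10: r + 9k = 5984.785 → ⌈·⌉ = 5985

112, 764, 1417, 2070, 2722, 3375, 4027, 4680, 5333, 5985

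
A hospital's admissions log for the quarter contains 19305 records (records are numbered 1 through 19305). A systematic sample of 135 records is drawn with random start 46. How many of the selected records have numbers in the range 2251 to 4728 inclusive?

k = 19305/135 = 143
First selection ≥ 2251: 46 + ⌈(2251−46)/143⌉·143 = 46 + 16×143 = 2334
Last selection ≤ 4728: 46 + ⌊(4728−46)/143⌋·143 = 46 + 32×143 = 4622
Count = 32 − 16 + 1 = 17

17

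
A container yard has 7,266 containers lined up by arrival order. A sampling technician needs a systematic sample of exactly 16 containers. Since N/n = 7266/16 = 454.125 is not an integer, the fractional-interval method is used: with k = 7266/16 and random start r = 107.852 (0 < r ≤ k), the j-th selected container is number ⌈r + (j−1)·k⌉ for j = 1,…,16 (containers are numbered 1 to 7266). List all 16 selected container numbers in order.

108, 562, 1017, 1471, 1925, 2379, 2833, 3287, 3741, 4195, 4650, 5104, 5558, 6012, 6466, 6920

j=1: r + 0k = 107.852 → ⌈·⌉ = 108
j=2: r + 1k = 561.977 → ⌈·⌉ = 562
j=3: r + 2k = 1016.102 → ⌈·⌉ = 1017
j=4: r + 3k = 1470.227 → ⌈·⌉ = 1471
j=5: r + 4k = 1924.352 → ⌈·⌉ = 1925
j=6: r + 5k = 2378.477 → ⌈·⌉ = 2379
j=7: r + 6k = 2832.602 → ⌈·⌉ = 2833
j=8: r + 7k = 3286.727 → ⌈·⌉ = 3287
j=9: r + 8k = 3740.852 → ⌈·⌉ = 3741
j=10: r + 9k = 4194.977 → ⌈·⌉ = 4195
j=11: r + 10k = 4649.102 → ⌈·⌉ = 4650
j=12: r + 11k = 5103.227 → ⌈·⌉ = 5104
j=13: r + 12k = 5557.352 → ⌈·⌉ = 5558
j=14: r + 13k = 6011.477 → ⌈·⌉ = 6012
j=15: r + 14k = 6465.602 → ⌈·⌉ = 6466
j=16: r + 15k = 6919.727 → ⌈·⌉ = 6920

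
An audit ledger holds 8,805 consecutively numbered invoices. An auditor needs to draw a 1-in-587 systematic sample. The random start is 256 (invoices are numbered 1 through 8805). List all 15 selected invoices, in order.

256, 843, 1430, 2017, 2604, 3191, 3778, 4365, 4952, 5539, 6126, 6713, 7300, 7887, 8474

invoice 1: 256
invoice 2: 256 + 587 = 843
invoice 3: 843 + 587 = 1430
invoice 4: 1430 + 587 = 2017
invoice 5: 2017 + 587 = 2604
invoice 6: 2604 + 587 = 3191
invoice 7: 3191 + 587 = 3778
invoice 8: 3778 + 587 = 4365
invoice 9: 4365 + 587 = 4952
invoice 10: 4952 + 587 = 5539
invoice 11: 5539 + 587 = 6126
invoice 12: 6126 + 587 = 6713
invoice 13: 6713 + 587 = 7300
invoice 14: 7300 + 587 = 7887
invoice 15: 7887 + 587 = 8474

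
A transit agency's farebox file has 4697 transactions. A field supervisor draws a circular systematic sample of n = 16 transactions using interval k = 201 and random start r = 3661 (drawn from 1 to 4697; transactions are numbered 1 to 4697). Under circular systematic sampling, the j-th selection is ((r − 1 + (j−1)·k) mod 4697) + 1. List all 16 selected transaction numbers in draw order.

Selection 1: 3661
Selection 2: 3661 + 201 = 3862
Selection 3: 3862 + 201 = 4063
Selection 4: 4063 + 201 = 4264
Selection 5: 4264 + 201 = 4465
Selection 6: 4465 + 201 = 4666
Selection 7: 4666 + 201 = 4867 → 4867 − 4697 = 170
Selection 8: 170 + 201 = 371
Selection 9: 371 + 201 = 572
Selection 10: 572 + 201 = 773
Selection 11: 773 + 201 = 974
Selection 12: 974 + 201 = 1175
Selection 13: 1175 + 201 = 1376
Selection 14: 1376 + 201 = 1577
Selection 15: 1577 + 201 = 1778
Selection 16: 1778 + 201 = 1979

3661, 3862, 4063, 4264, 4465, 4666, 170, 371, 572, 773, 974, 1175, 1376, 1577, 1778, 1979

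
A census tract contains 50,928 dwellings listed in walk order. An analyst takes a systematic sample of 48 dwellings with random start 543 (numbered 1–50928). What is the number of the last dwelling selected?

50410

k = 50928/48 = 1061
48th selection = r + (48−1)·k = 543 + 47×1061 = 543 + 49867 = 50410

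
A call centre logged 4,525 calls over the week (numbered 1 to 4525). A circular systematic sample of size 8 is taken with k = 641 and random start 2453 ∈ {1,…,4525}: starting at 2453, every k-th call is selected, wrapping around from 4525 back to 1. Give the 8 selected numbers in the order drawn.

2453, 3094, 3735, 4376, 492, 1133, 1774, 2415

Selection 1: 2453
Selection 2: 2453 + 641 = 3094
Selection 3: 3094 + 641 = 3735
Selection 4: 3735 + 641 = 4376
Selection 5: 4376 + 641 = 5017 → 5017 − 4525 = 492
Selection 6: 492 + 641 = 1133
Selection 7: 1133 + 641 = 1774
Selection 8: 1774 + 641 = 2415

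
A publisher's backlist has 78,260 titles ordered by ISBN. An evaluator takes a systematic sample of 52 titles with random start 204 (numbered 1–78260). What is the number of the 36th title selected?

52879

k = 78260/52 = 1505
36th selection = r + (36−1)·k = 204 + 35×1505 = 204 + 52675 = 52879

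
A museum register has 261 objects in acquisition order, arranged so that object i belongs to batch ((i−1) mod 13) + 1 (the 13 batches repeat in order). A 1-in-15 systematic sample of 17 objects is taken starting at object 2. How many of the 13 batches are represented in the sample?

Consecutive selections differ by k = 15, so their batch numbers differ by 15 mod 13 = 2.
gcd(15, 13) = 1, so the sample visits 13/1 = 13 distinct residues mod 13.
Start 2 is batch 2; the batches hit are 1, 2, 3, 4, 5, 6, 7, 8, 9, 10, 11, 12, 13.

13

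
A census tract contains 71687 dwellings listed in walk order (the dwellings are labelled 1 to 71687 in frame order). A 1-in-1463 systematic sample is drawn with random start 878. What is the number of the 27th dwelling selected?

38916

k = 1463
27th selection = r + (27−1)·k = 878 + 26×1463 = 878 + 38038 = 38916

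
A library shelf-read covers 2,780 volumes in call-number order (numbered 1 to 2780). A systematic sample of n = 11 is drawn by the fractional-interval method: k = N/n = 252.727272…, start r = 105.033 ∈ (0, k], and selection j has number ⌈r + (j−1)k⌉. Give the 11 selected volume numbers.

j=1: r + 0k = 105.033 → ⌈·⌉ = 106
j=2: r + 1k = 357.760272… → ⌈·⌉ = 358
j=3: r + 2k = 610.487545… → ⌈·⌉ = 611
j=4: r + 3k = 863.214818… → ⌈·⌉ = 864
j=5: r + 4k = 1115.942090… → ⌈·⌉ = 1116
j=6: r + 5k = 1368.669363… → ⌈·⌉ = 1369
j=7: r + 6k = 1621.396636… → ⌈·⌉ = 1622
j=8: r + 7k = 1874.123909… → ⌈·⌉ = 1875
j=9: r + 8k = 2126.851181… → ⌈·⌉ = 2127
j=10: r + 9k = 2379.578454… → ⌈·⌉ = 2380
j=11: r + 10k = 2632.305727… → ⌈·⌉ = 2633

106, 358, 611, 864, 1116, 1369, 1622, 1875, 2127, 2380, 2633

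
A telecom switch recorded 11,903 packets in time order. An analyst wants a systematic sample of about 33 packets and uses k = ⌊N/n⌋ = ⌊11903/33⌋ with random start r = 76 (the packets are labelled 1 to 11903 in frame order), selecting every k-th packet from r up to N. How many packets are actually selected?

33

k = ⌊11903/33⌋ = 360
Achieved size = ⌊(11903 − 76)/360⌋ + 1 = ⌊11827/360⌋ + 1 = 32 + 1 = 33
(last selection: 76 + 32×360 = 11596 ≤ 11903; next would be 11956 > 11903)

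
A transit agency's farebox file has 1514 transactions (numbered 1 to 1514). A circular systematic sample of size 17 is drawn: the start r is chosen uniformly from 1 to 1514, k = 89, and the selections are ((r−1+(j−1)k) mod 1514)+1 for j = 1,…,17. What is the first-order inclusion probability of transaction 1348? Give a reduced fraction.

For each position j, as r ranges over 1…1514 the j-th selection hits every transaction exactly once, so transaction 1348 is selected for exactly 17 of the 1514 starts.
Inclusion probability = 17/1514.

17/1514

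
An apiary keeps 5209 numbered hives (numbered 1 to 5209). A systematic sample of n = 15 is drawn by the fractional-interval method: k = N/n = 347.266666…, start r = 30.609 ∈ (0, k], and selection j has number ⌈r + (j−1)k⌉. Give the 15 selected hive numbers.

j=1: r + 0k = 30.609 → ⌈·⌉ = 31
j=2: r + 1k = 377.875666… → ⌈·⌉ = 378
j=3: r + 2k = 725.142333… → ⌈·⌉ = 726
j=4: r + 3k = 1072.409 → ⌈·⌉ = 1073
j=5: r + 4k = 1419.675666… → ⌈·⌉ = 1420
j=6: r + 5k = 1766.942333… → ⌈·⌉ = 1767
j=7: r + 6k = 2114.209 → ⌈·⌉ = 2115
j=8: r + 7k = 2461.475666… → ⌈·⌉ = 2462
j=9: r + 8k = 2808.742333… → ⌈·⌉ = 2809
j=10: r + 9k = 3156.009 → ⌈·⌉ = 3157
j=11: r + 10k = 3503.275666… → ⌈·⌉ = 3504
j=12: r + 11k = 3850.542333… → ⌈·⌉ = 3851
j=13: r + 12k = 4197.809 → ⌈·⌉ = 4198
j=14: r + 13k = 4545.075666… → ⌈·⌉ = 4546
j=15: r + 14k = 4892.342333… → ⌈·⌉ = 4893

31, 378, 726, 1073, 1420, 1767, 2115, 2462, 2809, 3157, 3504, 3851, 4198, 4546, 4893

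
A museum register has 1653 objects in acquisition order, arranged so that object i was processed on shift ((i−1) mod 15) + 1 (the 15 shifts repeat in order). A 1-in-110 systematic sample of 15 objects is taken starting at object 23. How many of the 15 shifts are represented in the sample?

3

Consecutive selections differ by k = 110, so their shift numbers differ by 110 mod 15 = 5.
gcd(110, 15) = 5, so the sample visits 15/5 = 3 distinct residues mod 15.
Start 23 is shift 8; the shifts hit are 3, 8, 13.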